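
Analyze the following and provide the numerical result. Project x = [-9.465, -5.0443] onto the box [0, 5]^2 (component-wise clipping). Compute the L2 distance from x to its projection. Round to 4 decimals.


Project each component onto [0, 5].
clip(-9.465) = 0.0, clip(-5.0443) = 0.0
Projection = [0.0, 0.0]
Squared diffs: [89.5862, 25.445]
Distance = sqrt(115.0312) = 10.7253


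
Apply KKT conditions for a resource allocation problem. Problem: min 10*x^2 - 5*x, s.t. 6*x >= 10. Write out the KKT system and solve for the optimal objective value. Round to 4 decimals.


Step 1: Try lambda = 0 (constraint inactive).
x_unc = 5/(2*10) = 0.25
Check: 6*0.25 = 1.5 < 10 -- violated!
Step 2: Constraint must be active: 6*x = 10
x* = 10/6 = 5/3 = 1.6667 (rounded; the exact value 5/3 is used below)
lambda = (2*10*(5/3) - 5)/6 = 4.7222
Step 3: Compute optimal value.
f(x*) = 10*(5/3)^2 - 5*(5/3) = 19.4444


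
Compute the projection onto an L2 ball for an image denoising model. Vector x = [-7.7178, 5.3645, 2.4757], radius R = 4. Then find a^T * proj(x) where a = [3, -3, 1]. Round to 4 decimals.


Step 1: Compute ||x|| (intermediates to 6 decimals).
||x|| = sqrt((-7.7178)^2 + 5.3645^2 + 2.4757^2) = 9.719639
Step 2: Project.
Since ||x|| > R, scale = R/||x|| = 4/9.719639 = 0.411538, proj(x) = scale * x
proj(x) = [-3.176168, 2.207696, 1.018845]
Step 3: Dot product.
a^T * proj(x) = 3*(-3.176168) - 3*2.207696 + 1*1.018845 = -15.1327


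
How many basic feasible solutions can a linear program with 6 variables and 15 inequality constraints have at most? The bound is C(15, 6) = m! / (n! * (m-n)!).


Each vertex corresponds to some choice of n active constraints out of m, so the number of vertices is at most C(m, n) = m! / (n!(m-n)!).
m = 15, n = 6
Numerator: 15 * 14 * 13 * 12 * 11 * 10
Denominator: 6! = 720
C(15, 6) = 5005


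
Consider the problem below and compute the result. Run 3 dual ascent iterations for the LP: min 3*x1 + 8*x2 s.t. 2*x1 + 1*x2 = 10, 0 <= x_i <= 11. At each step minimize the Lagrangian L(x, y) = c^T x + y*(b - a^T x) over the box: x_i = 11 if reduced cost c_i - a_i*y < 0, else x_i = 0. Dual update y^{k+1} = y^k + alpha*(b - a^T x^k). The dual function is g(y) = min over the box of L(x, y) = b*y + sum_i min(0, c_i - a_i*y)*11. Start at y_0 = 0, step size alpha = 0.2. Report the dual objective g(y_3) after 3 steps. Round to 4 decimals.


Dual ascent for LP: min 3*x1 + 8*x2, 2*x1 + 1*x2 = 10, 0 <= x_i <= 11
Step 1: y^k = 0.0, reduced costs: (3.0, 8.0)
  x^k = (0.0, 0.0), subgradient = b - a^T x = 10.0
  y^{k+1} = 0.0 + 0.2*10.0 = 2.0
Step 2: y^k = 2.0, reduced costs: (-1.0, 6.0)
  x^k = (11.0, 0.0), subgradient = b - a^T x = -12.0
  y^{k+1} = 2.0 + 0.2*-12.0 = -0.4
Step 3: y^k = -0.4, reduced costs: (3.8, 8.4)
  x^k = (0.0, 0.0), subgradient = b - a^T x = 10.0
  y^{k+1} = -0.4 + 0.2*10.0 = 1.6
Dual objective at y_3 = 1.6: reduced costs (-0.2, 6.4), box minimizer x = (11.0, 0.0)
g(y_3) = b*y + (c1 - a1*y)*x1 + (c2 - a2*y)*x2 = 10*1.6 + (-0.2)*11.0 + 6.4*0.0 = 16.0 - 2.2 + 0.0 = 13.8


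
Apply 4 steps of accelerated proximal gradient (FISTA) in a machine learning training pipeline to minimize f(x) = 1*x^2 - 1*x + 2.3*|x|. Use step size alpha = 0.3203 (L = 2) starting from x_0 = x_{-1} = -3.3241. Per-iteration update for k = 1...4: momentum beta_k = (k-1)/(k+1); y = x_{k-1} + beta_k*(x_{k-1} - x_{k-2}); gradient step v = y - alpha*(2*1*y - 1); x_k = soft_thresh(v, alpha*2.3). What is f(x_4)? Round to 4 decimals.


FISTA on f(x) = 1*x^2 - 1*x + 2.3*|x|
L = 2, alpha = 0.3203
Iteration 1: beta = 0.0, y = -3.3241 + 0.0*(-3.3241 + 3.3241) = -3.3241
  grad(y) = -7.6482, v = y - alpha*grad = -0.8744
  prox(v) = soft_thresh(-0.8744, 0.7367) = -0.1377
Iteration 2: beta = 0.3333, y = -0.1377 + 0.3333*(-0.1377 + 3.3241) = 0.9244
  grad(y) = 0.8489, v = y - alpha*grad = 0.6525
  prox(v) = soft_thresh(0.6525, 0.7367) = 0.0
Iteration 3: beta = 0.5, y = 0.0 + 0.5*(0.0 + 0.1377) = 0.0688
  grad(y) = -0.8623, v = y - alpha*grad = 0.345
  prox(v) = soft_thresh(0.345, 0.7367) = 0.0
Iteration 4: beta = 0.6, y = 0.0 + 0.6*(0.0 - 0.0) = 0.0
  grad(y) = -1.0, v = y - alpha*grad = 0.3203
  prox(v) = soft_thresh(0.3203, 0.7367) = 0.0
f(x_4) = 1*0.0^2 - 1*0.0 + 2.3*|0.0| = 0.0


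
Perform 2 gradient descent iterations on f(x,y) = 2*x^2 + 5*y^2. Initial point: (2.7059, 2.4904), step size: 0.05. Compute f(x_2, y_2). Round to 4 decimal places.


Gradient descent on f(x,y) = 2*x^2 + 5*y^2.
Starting point: (2.7059, 2.4904), alpha = 0.05
Step 1: grad_x = 2*2*2.7059 = 10.8236, grad_y = 2*5*2.4904 = 24.904
  x_1 = 2.7059 - 0.05*10.8236 = 2.1647
  y_1 = 2.4904 - 0.05*24.904 = 1.2452
Step 2: grad_x = 2*2*2.1647 = 8.6589, grad_y = 2*5*1.2452 = 12.452
  x_2 = 2.1647 - 0.05*8.6589 = 1.7318
  y_2 = 1.2452 - 0.05*12.452 = 0.6226
f(1.7318, 0.6226) = 2*1.7318^2 + 5*0.6226^2 = 7.9363


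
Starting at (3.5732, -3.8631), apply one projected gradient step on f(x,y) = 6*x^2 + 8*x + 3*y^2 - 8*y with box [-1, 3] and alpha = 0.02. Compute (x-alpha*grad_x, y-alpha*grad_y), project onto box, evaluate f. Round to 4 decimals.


Step 1: Compute gradient at (3.5732, -3.8631).
grad_x = 2*6*3.5732 + 8 = 50.8784
grad_y = 2*3*-3.8631 - 8 = -31.1786
Step 2: Gradient step.
x_raw = 3.5732 - 0.02*50.8784 = 2.5556
y_raw = -3.8631 - 0.02*-31.1786 = -3.2395
Step 3: Project onto [-1, 3].
x_proj = clip(2.5556) = 2.5556
y_proj = clip(-3.2395) = -1.0
Step 4: Evaluate f.
f(2.5556, -1.0) = 70.6326


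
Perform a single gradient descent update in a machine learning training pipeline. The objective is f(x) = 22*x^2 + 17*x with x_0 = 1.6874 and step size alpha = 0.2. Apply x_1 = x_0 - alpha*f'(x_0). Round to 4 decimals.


We compute the gradient at x_0 and apply the update.
f'(x) = 44*x + 17
f'(1.6874) = 44*1.6874 + 17 = 91.2456
x_1 = 1.6874 - 0.2*91.2456 = -16.5617


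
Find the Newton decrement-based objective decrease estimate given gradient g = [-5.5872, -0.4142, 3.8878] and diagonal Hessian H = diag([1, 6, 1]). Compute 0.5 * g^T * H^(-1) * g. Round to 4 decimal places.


Step 1: H is diagonal, so H^(-1) * g = [-5.5872, -0.069, 3.8878].
Step 2: g^T H^(-1) g = sum_i g_i^2 / H_ii
  = (-5.5872)^2/1 + (-0.4142)^2/6 + (3.8878)^2/1
  = 31.2168 + 0.0286 + 15.115 = 46.3604
Step 3: Objective decrease = 0.5 * g^T H^(-1) g = 23.1802


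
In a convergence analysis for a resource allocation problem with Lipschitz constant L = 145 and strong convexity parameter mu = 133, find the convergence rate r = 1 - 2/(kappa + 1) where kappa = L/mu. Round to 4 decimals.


Step 1: Compute the condition number.
kappa = L/mu = 145/133 = 1.0902
Step 2: Compute the convergence rate.
r = 1 - 2/(kappa + 1) = 1 - 2*mu/(L + mu) = (L - mu)/(L + mu) = 12/278 = 0.0432


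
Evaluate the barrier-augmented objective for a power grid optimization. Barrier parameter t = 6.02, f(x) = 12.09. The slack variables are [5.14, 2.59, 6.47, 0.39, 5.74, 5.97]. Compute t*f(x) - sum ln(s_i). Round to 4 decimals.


Step 1: Compute log-barrier.
ln values: [1.6371, 0.9517, 1.8672, -0.9416, 1.7475, 1.7867]
phi = -(1.6371 + 0.9517 + 1.8672 - 0.9416 + 1.7475 + 1.7867) = -7.0485
Step 2: Compute augmented objective.
t*f(x) = 6.02*12.09 = 72.7818
Total = 72.7818 - 7.0485 = 65.7333


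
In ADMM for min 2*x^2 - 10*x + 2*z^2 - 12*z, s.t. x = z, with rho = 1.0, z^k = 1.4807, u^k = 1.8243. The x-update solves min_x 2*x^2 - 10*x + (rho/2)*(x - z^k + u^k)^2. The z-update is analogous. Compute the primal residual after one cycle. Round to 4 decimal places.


ADMM iteration with rho = 1.0, z^k = 1.4807, u^k = 1.8243
Step 1: x-update.
Minimize 2*x^2 - 10*x + (1.0/2)*(x - 1.4807 + 1.8243)^2
FOC: (2*2 + 1.0)*x = 10 + 1.0*(1.4807 - 1.8243)
x^{k+1} = 1.9313
Step 2: z-update.
Minimize 2*z^2 - 12*z + (1.0/2)*(1.9313 - z + 1.8243)^2
FOC: (2*2 + 1.0)*z = 12 + 1.0*(1.9313 + 1.8243)
z^{k+1} = 3.1511
Step 3: u-update.
u^{k+1} = 1.8243 + 1.9313 - 3.1511 = 0.6045
Step 4: Primal residual = |1.9313 - 3.1511| = 1.2198


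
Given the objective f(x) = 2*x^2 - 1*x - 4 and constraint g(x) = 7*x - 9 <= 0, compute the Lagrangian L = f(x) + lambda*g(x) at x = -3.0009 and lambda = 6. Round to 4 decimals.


Step 1: Evaluate f(x).
f(-3.0009) = 2*(-3.0009)^2 - 1*(-3.0009) - 4 = 17.0117
Step 2: Evaluate g(x).
g(-3.0009) = 7*-3.0009 - 9 = -30.0063
Step 3: Compute Lagrangian.
L = 17.0117 + 6*-30.0063 = -163.0261


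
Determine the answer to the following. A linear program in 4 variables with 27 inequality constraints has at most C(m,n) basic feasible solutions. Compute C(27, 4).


Each vertex corresponds to some choice of n active constraints out of m, so the number of vertices is at most C(m, n) = m! / (n!(m-n)!).
m = 27, n = 4
Numerator: 27 * 26 * 25 * 24
Denominator: 4! = 24
C(27, 4) = 17550


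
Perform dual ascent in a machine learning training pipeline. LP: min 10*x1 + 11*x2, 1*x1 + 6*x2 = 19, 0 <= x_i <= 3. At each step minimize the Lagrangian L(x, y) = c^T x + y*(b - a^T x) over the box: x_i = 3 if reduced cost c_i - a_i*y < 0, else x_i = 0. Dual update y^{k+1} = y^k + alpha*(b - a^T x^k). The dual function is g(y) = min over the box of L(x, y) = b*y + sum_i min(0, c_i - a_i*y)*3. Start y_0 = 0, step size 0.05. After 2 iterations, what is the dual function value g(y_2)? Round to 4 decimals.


Dual ascent for LP: min 10*x1 + 11*x2, 1*x1 + 6*x2 = 19, 0 <= x_i <= 3
Step 1: y^k = 0.0, reduced costs: (10.0, 11.0)
  x^k = (0.0, 0.0), subgradient = b - a^T x = 19.0
  y^{k+1} = 0.0 + 0.05*19.0 = 0.95
Step 2: y^k = 0.95, reduced costs: (9.05, 5.3)
  x^k = (0.0, 0.0), subgradient = b - a^T x = 19.0
  y^{k+1} = 0.95 + 0.05*19.0 = 1.9
Dual objective at y_2 = 1.9: reduced costs (8.1, -0.4), box minimizer x = (0.0, 3.0)
g(y_2) = b*y + (c1 - a1*y)*x1 + (c2 - a2*y)*x2 = 19*1.9 + 8.1*0.0 + (-0.4)*3.0 = 36.1 + 0.0 - 1.2 = 34.9


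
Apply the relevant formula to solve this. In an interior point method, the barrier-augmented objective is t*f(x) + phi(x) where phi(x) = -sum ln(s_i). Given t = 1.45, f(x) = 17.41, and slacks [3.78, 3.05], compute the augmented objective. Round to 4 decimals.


Step 1: Compute log-barrier.
ln values: [1.3297, 1.1151]
phi = -(1.3297 + 1.1151) = -2.4449
Step 2: Compute augmented objective.
t*f(x) = 1.45*17.41 = 25.2445
Total = 25.2445 - 2.4449 = 22.7996


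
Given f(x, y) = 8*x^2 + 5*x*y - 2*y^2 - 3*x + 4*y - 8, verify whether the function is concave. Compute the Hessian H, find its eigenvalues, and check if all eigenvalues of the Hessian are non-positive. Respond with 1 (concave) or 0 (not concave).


The Hessian of f(x,y) = 8*x^2 + 5*x*y - 2*y^2 - 3*x + 4*y - 8 is:
H = [[16, 5], [5, -4]]
Trace = 16 - 4 = 12
Determinant = 16*-4 - (5)^2 = -89
Discriminant = (12)^2 - 4*-89 = 500.0
Eigenvalues: lambda_1 = -5.1803, lambda_2 = 17.1803
The function is not concave.

0


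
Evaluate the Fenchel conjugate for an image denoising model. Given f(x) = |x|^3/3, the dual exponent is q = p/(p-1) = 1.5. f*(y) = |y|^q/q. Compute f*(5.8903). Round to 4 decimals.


The conjugate exponent q satisfies 1/p + 1/q = 1.
p = 3, so q = 3/(3 - 1) = 1.5
|y|^q = 5.8903^1.5 = 14.2957
f*(5.8903) = 14.2957 / 1.5 = 9.5305


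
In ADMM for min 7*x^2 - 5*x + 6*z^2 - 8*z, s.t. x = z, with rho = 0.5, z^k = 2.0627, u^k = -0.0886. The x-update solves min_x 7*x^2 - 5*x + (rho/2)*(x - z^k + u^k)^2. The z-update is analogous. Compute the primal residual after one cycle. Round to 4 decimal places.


ADMM iteration with rho = 0.5, z^k = 2.0627, u^k = -0.0886
Step 1: x-update.
Minimize 7*x^2 - 5*x + (0.5/2)*(x - 2.0627 - 0.0886)^2
FOC: (2*7 + 0.5)*x = 5 + 0.5*(2.0627 + 0.0886)
x^{k+1} = 0.419
Step 2: z-update.
Minimize 6*z^2 - 8*z + (0.5/2)*(0.419 - z - 0.0886)^2
FOC: (2*6 + 0.5)*z = 8 + 0.5*(0.419 - 0.0886)
z^{k+1} = 0.6532
Step 3: u-update.
u^{k+1} = -0.0886 + 0.419 - 0.6532 = -0.3228
Step 4: Primal residual = |0.419 - 0.6532| = 0.2342


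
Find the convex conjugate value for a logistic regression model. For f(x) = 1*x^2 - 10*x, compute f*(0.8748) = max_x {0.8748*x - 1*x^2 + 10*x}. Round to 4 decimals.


f*(y) = sup_x {y*x - a*x^2 - b*x} = sup_x {(y-b)*x - a*x^2}
FOC: (y - b) - 2a*x = 0 => x* = (y - b)/(2a)
x* = (0.8748 + 10)/(2*1) = 5.4374
f*(0.8748) = (y-b)^2/(4a) = (0.8748 + 10)^2/(4*1)
= 118.2613/4 = 29.5653


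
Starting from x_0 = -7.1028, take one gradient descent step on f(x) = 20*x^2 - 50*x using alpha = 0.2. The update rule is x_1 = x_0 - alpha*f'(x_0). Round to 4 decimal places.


We compute the gradient at x_0 and apply the update.
f'(x) = 40*x - 50
f'(-7.1028) = 40*-7.1028 - 50 = -334.112
x_1 = -7.1028 - 0.2*-334.112 = 59.7196


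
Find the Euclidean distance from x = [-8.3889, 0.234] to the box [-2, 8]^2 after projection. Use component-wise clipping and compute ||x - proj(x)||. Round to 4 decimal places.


Project each component onto [-2, 8].
clip(-8.3889) = -2.0, clip(0.234) = 0.234
Projection = [-2.0, 0.234]
Squared diffs: [40.818, 0.0]
Distance = sqrt(40.818) = 6.3889


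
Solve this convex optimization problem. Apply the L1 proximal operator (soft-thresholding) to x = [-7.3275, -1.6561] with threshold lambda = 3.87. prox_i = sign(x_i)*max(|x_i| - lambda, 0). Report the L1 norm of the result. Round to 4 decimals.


Soft-thresholding with lambda = 3.87:
prox(-7.3275) = sign(-7.3275)*max(|-7.3275| - 3.87, 0) = -3.4575
prox(-1.6561) = sign(-1.6561)*max(|-1.6561| - 3.87, 0) = 0.0
prox(x) = [-3.4575, 0.0]
||prox(x)||_1 = 3.4575 + 0.0 = 3.4575


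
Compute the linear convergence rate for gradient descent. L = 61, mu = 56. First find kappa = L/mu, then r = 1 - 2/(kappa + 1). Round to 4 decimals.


Step 1: Compute the condition number.
kappa = L/mu = 61/56 = 1.0893
Step 2: Compute the convergence rate.
r = 1 - 2/(kappa + 1) = 1 - 2*mu/(L + mu) = (L - mu)/(L + mu) = 5/117 = 0.0427


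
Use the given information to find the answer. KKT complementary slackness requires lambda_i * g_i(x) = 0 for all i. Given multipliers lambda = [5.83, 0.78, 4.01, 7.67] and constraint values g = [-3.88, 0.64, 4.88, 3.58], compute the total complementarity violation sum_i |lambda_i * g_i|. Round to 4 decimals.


KKT complementary slackness check:
lambda_1 * g_1 = 5.83 * -3.88 = -22.6204
lambda_2 * g_2 = 0.78 * 0.64 = 0.4992
lambda_3 * g_3 = 4.01 * 4.88 = 19.5688
lambda_4 * g_4 = 7.67 * 3.58 = 27.4586
Total violation = 22.6204 + 0.4992 + 19.5688 + 27.4586 = 70.147


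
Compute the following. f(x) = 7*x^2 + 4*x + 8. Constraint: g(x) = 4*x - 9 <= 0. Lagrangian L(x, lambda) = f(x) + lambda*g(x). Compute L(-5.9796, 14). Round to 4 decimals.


Step 1: Evaluate f(x).
f(-5.9796) = 7*(-5.9796)^2 + 4*(-5.9796) + 8 = 234.3709
Step 2: Evaluate g(x).
g(-5.9796) = 4*-5.9796 - 9 = -32.9184
Step 3: Compute Lagrangian.
L = 234.3709 + 14*-32.9184 = -226.4867


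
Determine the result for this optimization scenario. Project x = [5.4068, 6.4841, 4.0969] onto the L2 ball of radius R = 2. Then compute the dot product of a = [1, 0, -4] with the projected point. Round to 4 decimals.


Step 1: Compute ||x|| (intermediates to 6 decimals).
||x|| = sqrt(5.4068^2 + 6.4841^2 + 4.0969^2) = 9.384116
Step 2: Project.
Since ||x|| > R, scale = R/||x|| = 2/9.384116 = 0.213126, proj(x) = scale * x
proj(x) = [1.15233, 1.38193, 0.873156]
Step 3: Dot product.
a^T * proj(x) = 1*1.15233 + 0*1.38193 - 4*0.873156 = -2.3403


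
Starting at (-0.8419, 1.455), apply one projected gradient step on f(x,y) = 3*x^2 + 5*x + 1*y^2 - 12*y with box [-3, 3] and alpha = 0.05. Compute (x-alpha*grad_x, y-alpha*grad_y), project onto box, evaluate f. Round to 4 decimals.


Step 1: Compute gradient at (-0.8419, 1.455).
grad_x = 2*3*-0.8419 + 5 = -0.0514
grad_y = 2*1*1.455 - 12 = -9.09
Step 2: Gradient step.
x_raw = -0.8419 - 0.05*-0.0514 = -0.8393
y_raw = 1.455 - 0.05*-9.09 = 1.9095
Step 3: Project onto [-3, 3].
x_proj = clip(-0.8393) = -0.8393
y_proj = clip(1.9095) = 1.9095
Step 4: Evaluate f.
f(-0.8393, 1.9095) = -21.351


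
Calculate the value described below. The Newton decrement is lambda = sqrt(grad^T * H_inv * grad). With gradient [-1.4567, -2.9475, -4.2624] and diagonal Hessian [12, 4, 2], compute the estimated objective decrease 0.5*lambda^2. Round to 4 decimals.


Step 1: H is diagonal, so H^(-1) * g = [-0.1214, -0.7369, -2.1312].
Step 2: g^T H^(-1) g = sum_i g_i^2 / H_ii
  = (-1.4567)^2/12 + (-2.9475)^2/4 + (-4.2624)^2/2
  = 0.1768 + 2.1719 + 9.084 = 11.4328
Step 3: Objective decrease = 0.5 * g^T H^(-1) g = 5.7164


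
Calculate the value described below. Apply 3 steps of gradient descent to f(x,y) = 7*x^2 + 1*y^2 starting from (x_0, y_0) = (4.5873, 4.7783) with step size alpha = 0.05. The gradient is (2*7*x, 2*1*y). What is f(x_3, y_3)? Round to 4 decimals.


Gradient descent on f(x,y) = 7*x^2 + 1*y^2.
Starting point: (4.5873, 4.7783), alpha = 0.05
Step 1: grad_x = 2*7*4.5873 = 64.2222, grad_y = 2*1*4.7783 = 9.5566
  x_1 = 4.5873 - 0.05*64.2222 = 1.3762
  y_1 = 4.7783 - 0.05*9.5566 = 4.3005
Step 2: grad_x = 2*7*1.3762 = 19.2667, grad_y = 2*1*4.3005 = 8.6009
  x_2 = 1.3762 - 0.05*19.2667 = 0.4129
  y_2 = 4.3005 - 0.05*8.6009 = 3.8704
Step 3: grad_x = 2*7*0.4129 = 5.78, grad_y = 2*1*3.8704 = 7.7408
  x_3 = 0.4129 - 0.05*5.78 = 0.1239
  y_3 = 3.8704 - 0.05*7.7408 = 3.4834
f(0.1239, 3.4834) = 7*0.1239^2 + 1*3.4834^2 = 12.2413


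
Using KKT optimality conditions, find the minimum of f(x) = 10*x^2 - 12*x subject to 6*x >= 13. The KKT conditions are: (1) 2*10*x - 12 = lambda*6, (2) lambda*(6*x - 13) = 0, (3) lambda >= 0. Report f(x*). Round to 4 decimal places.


Step 1: Try lambda = 0 (constraint inactive).
x_unc = 12/(2*10) = 0.6
Check: 6*0.6 = 3.6 < 13 -- violated!
Step 2: Constraint must be active: 6*x = 13
x* = 13/6 = 2.1667 (rounded; the exact value 13/6 is used below)
lambda = (2*10*(13/6) - 12)/6 = 5.2222
Step 3: Compute optimal value.
f(x*) = 10*(13/6)^2 - 12*(13/6) = 20.9444


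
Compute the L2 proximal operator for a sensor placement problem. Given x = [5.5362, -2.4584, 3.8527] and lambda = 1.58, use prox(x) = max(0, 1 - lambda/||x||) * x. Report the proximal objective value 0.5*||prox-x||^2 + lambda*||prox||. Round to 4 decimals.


Step 1: Compute ||x||.
||x|| = 7.1789
Step 2: Compute scaling factor.
scale = max(0, 1 - 1.58/7.1789) = 0.7799
Step 3: prox(x) = [4.3177, -1.9173, 3.0048]
||prox(x)|| = 5.5989
Step 4: Proximal objective.
0.5*||prox-x||^2 = 1.2482
lambda*||prox|| = 8.8463
Total = 10.0945


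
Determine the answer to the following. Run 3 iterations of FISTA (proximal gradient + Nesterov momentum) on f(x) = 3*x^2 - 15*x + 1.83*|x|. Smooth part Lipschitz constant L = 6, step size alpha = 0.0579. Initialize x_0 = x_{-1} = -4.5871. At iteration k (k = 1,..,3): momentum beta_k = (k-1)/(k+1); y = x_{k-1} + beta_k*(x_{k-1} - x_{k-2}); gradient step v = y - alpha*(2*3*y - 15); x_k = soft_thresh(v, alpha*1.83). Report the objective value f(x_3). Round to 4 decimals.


FISTA on f(x) = 3*x^2 - 15*x + 1.83*|x|
L = 6, alpha = 0.0579
Iteration 1: beta = 0.0, y = -4.5871 + 0.0*(-4.5871 + 4.5871) = -4.5871
  grad(y) = -42.5226, v = y - alpha*grad = -2.125
  prox(v) = soft_thresh(-2.125, 0.106) = -2.0191
Iteration 2: beta = 0.3333, y = -2.0191 + 0.3333*(-2.0191 + 4.5871) = -1.1631
  grad(y) = -21.9785, v = y - alpha*grad = 0.1095
  prox(v) = soft_thresh(0.1095, 0.106) = 0.0035
Iteration 3: beta = 0.5, y = 0.0035 + 0.5*(0.0035 + 2.0191) = 1.0148
  grad(y) = -8.9111, v = y - alpha*grad = 1.5308
  prox(v) = soft_thresh(1.5308, 0.106) = 1.4248
f(x_3) = 3*1.4248^2 - 15*1.4248 + 1.83*|1.4248| = -12.6745


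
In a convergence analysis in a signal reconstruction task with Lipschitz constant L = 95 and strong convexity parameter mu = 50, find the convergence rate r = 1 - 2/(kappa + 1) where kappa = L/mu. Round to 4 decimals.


Step 1: Compute the condition number.
kappa = L/mu = 95/50 = 1.9
Step 2: Compute the convergence rate.
r = 1 - 2/(kappa + 1) = 1 - 2*mu/(L + mu) = (L - mu)/(L + mu) = 45/145 = 0.3103


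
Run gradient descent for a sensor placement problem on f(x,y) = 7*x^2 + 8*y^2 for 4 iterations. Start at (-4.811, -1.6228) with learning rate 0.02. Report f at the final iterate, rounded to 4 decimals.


Gradient descent on f(x,y) = 7*x^2 + 8*y^2.
Starting point: (-4.811, -1.6228), alpha = 0.02
Step 1: grad_x = 2*7*-4.811 = -67.354, grad_y = 2*8*-1.6228 = -25.9648
  x_1 = -4.811 - 0.02*-67.354 = -3.4639
  y_1 = -1.6228 - 0.02*-25.9648 = -1.1035
Step 2: grad_x = 2*7*-3.4639 = -48.4949, grad_y = 2*8*-1.1035 = -17.6561
  x_2 = -3.4639 - 0.02*-48.4949 = -2.494
  y_2 = -1.1035 - 0.02*-17.6561 = -0.7504
Step 3: grad_x = 2*7*-2.494 = -34.9163, grad_y = 2*8*-0.7504 = -12.0061
  x_3 = -2.494 - 0.02*-34.9163 = -1.7957
  y_3 = -0.7504 - 0.02*-12.0061 = -0.5103
Step 4: grad_x = 2*7*-1.7957 = -25.1397, grad_y = 2*8*-0.5103 = -8.1642
  x_4 = -1.7957 - 0.02*-25.1397 = -1.2929
  y_4 = -0.5103 - 0.02*-8.1642 = -0.347
f(-1.2929, -0.347) = 7*(-1.2929)^2 + 8*(-0.347)^2 = 12.6643


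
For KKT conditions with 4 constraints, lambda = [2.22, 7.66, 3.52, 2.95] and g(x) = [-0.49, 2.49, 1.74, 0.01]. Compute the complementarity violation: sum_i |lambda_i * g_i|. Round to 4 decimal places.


KKT complementary slackness check:
lambda_1 * g_1 = 2.22 * -0.49 = -1.0878
lambda_2 * g_2 = 7.66 * 2.49 = 19.0734
lambda_3 * g_3 = 3.52 * 1.74 = 6.1248
lambda_4 * g_4 = 2.95 * 0.01 = 0.0295
Total violation = 1.0878 + 19.0734 + 6.1248 + 0.0295 = 26.3155


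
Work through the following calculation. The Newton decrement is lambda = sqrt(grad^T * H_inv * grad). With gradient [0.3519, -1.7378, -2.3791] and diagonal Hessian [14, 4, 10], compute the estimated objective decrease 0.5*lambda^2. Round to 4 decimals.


Step 1: H is diagonal, so H^(-1) * g = [0.0251, -0.4345, -0.2379].
Step 2: g^T H^(-1) g = sum_i g_i^2 / H_ii
  = (0.3519)^2/14 + (-1.7378)^2/4 + (-2.3791)^2/10
  = 0.0088 + 0.755 + 0.566 = 1.3298
Step 3: Objective decrease = 0.5 * g^T H^(-1) g = 0.6649


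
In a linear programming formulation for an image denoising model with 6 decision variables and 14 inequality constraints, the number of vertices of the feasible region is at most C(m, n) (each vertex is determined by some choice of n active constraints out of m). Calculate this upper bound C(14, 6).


Each vertex corresponds to some choice of n active constraints out of m, so the number of vertices is at most C(m, n) = m! / (n!(m-n)!).
m = 14, n = 6
Numerator: 14 * 13 * 12 * 11 * 10 * 9
Denominator: 6! = 720
C(14, 6) = 3003


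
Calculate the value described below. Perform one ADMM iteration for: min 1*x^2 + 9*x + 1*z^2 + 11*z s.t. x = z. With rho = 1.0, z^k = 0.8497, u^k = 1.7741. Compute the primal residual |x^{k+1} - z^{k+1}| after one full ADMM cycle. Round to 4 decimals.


ADMM iteration with rho = 1.0, z^k = 0.8497, u^k = 1.7741
Step 1: x-update.
Minimize 1*x^2 + 9*x + (1.0/2)*(x - 0.8497 + 1.7741)^2
FOC: (2*1 + 1.0)*x = -9 + 1.0*(0.8497 - 1.7741)
x^{k+1} = -3.3081
Step 2: z-update.
Minimize 1*z^2 + 11*z + (1.0/2)*(-3.3081 - z + 1.7741)^2
FOC: (2*1 + 1.0)*z = -11 + 1.0*(-3.3081 + 1.7741)
z^{k+1} = -4.178
Step 3: u-update.
u^{k+1} = 1.7741 - 3.3081 + 4.178 = 2.644
Step 4: Primal residual = |-3.3081 + 4.178| = 0.8699


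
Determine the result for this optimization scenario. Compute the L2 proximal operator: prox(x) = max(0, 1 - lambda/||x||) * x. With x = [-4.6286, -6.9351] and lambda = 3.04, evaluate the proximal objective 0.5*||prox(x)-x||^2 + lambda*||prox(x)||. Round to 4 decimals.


Step 1: Compute ||x||.
||x|| = 8.3378
Step 2: Compute scaling factor.
scale = max(0, 1 - 3.04/8.3378) = 0.6354
Step 3: prox(x) = [-2.941, -4.4065]
||prox(x)|| = 5.2978
Step 4: Proximal objective.
0.5*||prox-x||^2 = 4.6208
lambda*||prox|| = 16.1053
Total = 20.7262


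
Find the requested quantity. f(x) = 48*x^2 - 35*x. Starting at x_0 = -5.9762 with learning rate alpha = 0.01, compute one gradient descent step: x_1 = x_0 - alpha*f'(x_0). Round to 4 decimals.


We compute the gradient at x_0 and apply the update.
f'(x) = 96*x - 35
f'(-5.9762) = 96*-5.9762 - 35 = -608.7152
x_1 = -5.9762 - 0.01*-608.7152 = 0.111


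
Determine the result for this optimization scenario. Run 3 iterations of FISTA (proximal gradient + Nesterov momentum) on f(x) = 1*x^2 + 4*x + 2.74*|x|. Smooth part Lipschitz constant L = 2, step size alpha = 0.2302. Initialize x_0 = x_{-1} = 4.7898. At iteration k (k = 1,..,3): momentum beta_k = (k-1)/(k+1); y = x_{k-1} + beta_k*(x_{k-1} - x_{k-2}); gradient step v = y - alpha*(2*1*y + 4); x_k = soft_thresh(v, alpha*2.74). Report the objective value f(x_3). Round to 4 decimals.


FISTA on f(x) = 1*x^2 + 4*x + 2.74*|x|
L = 2, alpha = 0.2302
Iteration 1: beta = 0.0, y = 4.7898 + 0.0*(4.7898 - 4.7898) = 4.7898
  grad(y) = 13.5796, v = y - alpha*grad = 1.6638
  prox(v) = soft_thresh(1.6638, 0.6307) = 1.033
Iteration 2: beta = 0.3333, y = 1.033 + 0.3333*(1.033 - 4.7898) = -0.2192
  grad(y) = 3.5615, v = y - alpha*grad = -1.0391
  prox(v) = soft_thresh(-1.0391, 0.6307) = -0.4083
Iteration 3: beta = 0.5, y = -0.4083 + 0.5*(-0.4083 - 1.033) = -1.129
  grad(y) = 1.7419, v = y - alpha*grad = -1.53
  prox(v) = soft_thresh(-1.53, 0.6307) = -0.8993
f(x_3) = 1*(-0.8993)^2 + 4*(-0.8993) + 2.74*|-0.8993| = -0.3244


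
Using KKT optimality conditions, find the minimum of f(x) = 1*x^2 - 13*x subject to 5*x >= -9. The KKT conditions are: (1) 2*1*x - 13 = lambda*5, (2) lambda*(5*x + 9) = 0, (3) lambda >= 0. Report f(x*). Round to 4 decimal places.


Step 1: Try lambda = 0 (constraint inactive).
Stationarity: 2*1*x - 13 = 0
x* = 13/(2*1) = 6.5
Check constraint: 5*6.5 = 32.5 >= -9 -- satisfied.
Step 2: Compute optimal value.
f(x*) = 1*6.5^2 - 13*6.5 = -42.25


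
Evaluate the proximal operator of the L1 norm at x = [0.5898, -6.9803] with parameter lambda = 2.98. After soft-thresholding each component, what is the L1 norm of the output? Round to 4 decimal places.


Soft-thresholding with lambda = 2.98:
prox(0.5898) = sign(0.5898)*max(|0.5898| - 2.98, 0) = 0.0
prox(-6.9803) = sign(-6.9803)*max(|-6.9803| - 2.98, 0) = -4.0003
prox(x) = [0.0, -4.0003]
||prox(x)||_1 = 0.0 + 4.0003 = 4.0003


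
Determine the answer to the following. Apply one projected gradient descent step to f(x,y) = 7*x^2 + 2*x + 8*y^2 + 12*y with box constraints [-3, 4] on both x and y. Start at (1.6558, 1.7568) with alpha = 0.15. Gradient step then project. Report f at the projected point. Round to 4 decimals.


Step 1: Compute gradient at (1.6558, 1.7568).
grad_x = 2*7*1.6558 + 2 = 25.1812
grad_y = 2*8*1.7568 + 12 = 40.1088
Step 2: Gradient step.
x_raw = 1.6558 - 0.15*25.1812 = -2.1214
y_raw = 1.7568 - 0.15*40.1088 = -4.2595
Step 3: Project onto [-3, 4].
x_proj = clip(-2.1214) = -2.1214
y_proj = clip(-4.2595) = -3.0
Step 4: Evaluate f.
f(-2.1214, -3.0) = 63.259


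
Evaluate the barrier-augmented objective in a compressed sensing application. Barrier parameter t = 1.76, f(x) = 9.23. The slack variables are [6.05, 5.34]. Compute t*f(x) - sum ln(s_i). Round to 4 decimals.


Step 1: Compute log-barrier.
ln values: [1.8001, 1.6752]
phi = -(1.8001 + 1.6752) = -3.4753
Step 2: Compute augmented objective.
t*f(x) = 1.76*9.23 = 16.2448
Total = 16.2448 - 3.4753 = 12.7695


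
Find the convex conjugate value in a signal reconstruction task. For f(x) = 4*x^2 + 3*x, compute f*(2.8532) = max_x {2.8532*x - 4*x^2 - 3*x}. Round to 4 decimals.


f*(y) = sup_x {y*x - a*x^2 - b*x} = sup_x {(y-b)*x - a*x^2}
FOC: (y - b) - 2a*x = 0 => x* = (y - b)/(2a)
x* = (2.8532 - 3)/(2*4) = -0.0184
f*(2.8532) = (y-b)^2/(4a) = (2.8532 - 3)^2/(4*4)
= 0.0216/16 = 0.0013


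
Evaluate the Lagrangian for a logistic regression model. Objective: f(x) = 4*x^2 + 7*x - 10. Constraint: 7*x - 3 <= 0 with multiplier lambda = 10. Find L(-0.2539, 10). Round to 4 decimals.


Step 1: Evaluate f(x).
f(-0.2539) = 4*(-0.2539)^2 + 7*(-0.2539) - 10 = -11.5194
Step 2: Evaluate g(x).
g(-0.2539) = 7*-0.2539 - 3 = -4.7773
Step 3: Compute Lagrangian.
L = -11.5194 + 10*-4.7773 = -59.2924


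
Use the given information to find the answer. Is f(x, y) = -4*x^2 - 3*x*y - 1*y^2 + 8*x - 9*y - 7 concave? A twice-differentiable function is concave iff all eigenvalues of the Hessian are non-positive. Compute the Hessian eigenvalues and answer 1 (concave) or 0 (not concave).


The Hessian of f(x,y) = -4*x^2 - 3*x*y - 1*y^2 + 8*x - 9*y - 7 is:
H = [[-8, -3], [-3, -2]]
Trace = -8 - 2 = -10
Determinant = -8*-2 - (-3)^2 = 7
Discriminant = (-10)^2 - 4*7 = 72.0
Eigenvalues: lambda_1 = -9.2426, lambda_2 = -0.7574
The function is concave.

1


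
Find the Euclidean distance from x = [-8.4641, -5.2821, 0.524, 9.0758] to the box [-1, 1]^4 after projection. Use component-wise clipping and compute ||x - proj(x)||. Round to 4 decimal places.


Project each component onto [-1, 1].
clip(-8.4641) = -1.0, clip(-5.2821) = -1.0, clip(0.524) = 0.524, clip(9.0758) = 1.0
Projection = [-1.0, -1.0, 0.524, 1.0]
Squared diffs: [55.7128, 18.3364, 0.0, 65.2185]
Distance = sqrt(139.2677) = 11.8012


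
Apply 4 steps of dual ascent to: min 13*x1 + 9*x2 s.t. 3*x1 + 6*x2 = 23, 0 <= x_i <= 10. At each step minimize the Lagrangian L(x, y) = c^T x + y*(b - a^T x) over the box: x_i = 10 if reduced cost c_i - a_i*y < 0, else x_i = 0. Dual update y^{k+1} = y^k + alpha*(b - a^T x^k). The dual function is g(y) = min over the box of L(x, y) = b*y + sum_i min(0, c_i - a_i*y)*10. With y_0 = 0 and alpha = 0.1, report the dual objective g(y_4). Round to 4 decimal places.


Dual ascent for LP: min 13*x1 + 9*x2, 3*x1 + 6*x2 = 23, 0 <= x_i <= 10
Step 1: y^k = 0.0, reduced costs: (13.0, 9.0)
  x^k = (0.0, 0.0), subgradient = b - a^T x = 23.0
  y^{k+1} = 0.0 + 0.1*23.0 = 2.3
Step 2: y^k = 2.3, reduced costs: (6.1, -4.8)
  x^k = (0.0, 10.0), subgradient = b - a^T x = -37.0
  y^{k+1} = 2.3 + 0.1*-37.0 = -1.4
Step 3: y^k = -1.4, reduced costs: (17.2, 17.4)
  x^k = (0.0, 0.0), subgradient = b - a^T x = 23.0
  y^{k+1} = -1.4 + 0.1*23.0 = 0.9
Step 4: y^k = 0.9, reduced costs: (10.3, 3.6)
  x^k = (0.0, 0.0), subgradient = b - a^T x = 23.0
  y^{k+1} = 0.9 + 0.1*23.0 = 3.2
Dual objective at y_4 = 3.2: reduced costs (3.4, -10.2), box minimizer x = (0.0, 10.0)
g(y_4) = b*y + (c1 - a1*y)*x1 + (c2 - a2*y)*x2 = 23*3.2 + 3.4*0.0 + (-10.2)*10.0 = 73.6 + 0.0 - 102.0 = -28.4


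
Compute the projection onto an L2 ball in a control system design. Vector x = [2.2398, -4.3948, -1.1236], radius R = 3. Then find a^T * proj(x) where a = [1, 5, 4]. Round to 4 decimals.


Step 1: Compute ||x|| (intermediates to 6 decimals).
||x|| = sqrt(2.2398^2 + (-4.3948)^2 + (-1.1236)^2) = 5.058997
Step 2: Project.
Since ||x|| > R, scale = R/||x|| = 3/5.058997 = 0.593003, proj(x) = scale * x
proj(x) = [1.328208, -2.60613, -0.666298]
Step 3: Dot product.
a^T * proj(x) = 1*1.328208 + 5*(-2.60613) + 4*(-0.666298) = -14.3676


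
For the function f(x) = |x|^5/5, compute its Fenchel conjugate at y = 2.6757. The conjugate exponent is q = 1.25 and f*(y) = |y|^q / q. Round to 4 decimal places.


The conjugate exponent q satisfies 1/p + 1/q = 1.
p = 5, so q = 5/(5 - 1) = 1.25
|y|^q = 2.6757^1.25 = 3.4221
f*(2.6757) = 3.4221 / 1.25 = 2.7377


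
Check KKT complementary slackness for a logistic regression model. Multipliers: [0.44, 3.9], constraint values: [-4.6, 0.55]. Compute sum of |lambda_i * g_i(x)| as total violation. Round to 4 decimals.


KKT complementary slackness check:
lambda_1 * g_1 = 0.44 * -4.6 = -2.024
lambda_2 * g_2 = 3.9 * 0.55 = 2.145
Total violation = 2.024 + 2.145 = 4.169


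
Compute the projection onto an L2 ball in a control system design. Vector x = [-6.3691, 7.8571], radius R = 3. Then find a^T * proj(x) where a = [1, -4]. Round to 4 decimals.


Step 1: Compute ||x|| (intermediates to 6 decimals).
||x|| = sqrt((-6.3691)^2 + 7.8571^2) = 10.114319
Step 2: Project.
Since ||x|| > R, scale = R/||x|| = 3/10.114319 = 0.296609, proj(x) = scale * x
proj(x) = [-1.889132, 2.330487]
Step 3: Dot product.
a^T * proj(x) = 1*(-1.889132) - 4*2.330487 = -11.2111


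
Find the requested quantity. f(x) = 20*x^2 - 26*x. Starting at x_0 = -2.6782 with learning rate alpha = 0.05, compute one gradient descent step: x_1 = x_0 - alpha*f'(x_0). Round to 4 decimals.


We compute the gradient at x_0 and apply the update.
f'(x) = 40*x - 26
f'(-2.6782) = 40*-2.6782 - 26 = -133.128
x_1 = -2.6782 - 0.05*-133.128 = 3.9782


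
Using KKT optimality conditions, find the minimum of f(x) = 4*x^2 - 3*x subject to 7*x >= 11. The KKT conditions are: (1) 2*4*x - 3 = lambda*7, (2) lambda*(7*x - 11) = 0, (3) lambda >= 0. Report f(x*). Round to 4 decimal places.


Step 1: Try lambda = 0 (constraint inactive).
x_unc = 3/(2*4) = 0.375
Check: 7*0.375 = 2.625 < 11 -- violated!
Step 2: Constraint must be active: 7*x = 11
x* = 11/7 = 1.5714 (rounded; the exact value 11/7 is used below)
lambda = (2*4*(11/7) - 3)/7 = 1.3673
Step 3: Compute optimal value.
f(x*) = 4*(11/7)^2 - 3*(11/7) = 5.1633


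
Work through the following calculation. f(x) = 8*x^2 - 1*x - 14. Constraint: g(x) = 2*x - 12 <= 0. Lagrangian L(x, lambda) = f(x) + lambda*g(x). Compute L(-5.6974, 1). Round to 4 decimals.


Step 1: Evaluate f(x).
f(-5.6974) = 8*(-5.6974)^2 - 1*(-5.6974) - 14 = 251.3803
Step 2: Evaluate g(x).
g(-5.6974) = 2*-5.6974 - 12 = -23.3948
Step 3: Compute Lagrangian.
L = 251.3803 + 1*-23.3948 = 227.9855


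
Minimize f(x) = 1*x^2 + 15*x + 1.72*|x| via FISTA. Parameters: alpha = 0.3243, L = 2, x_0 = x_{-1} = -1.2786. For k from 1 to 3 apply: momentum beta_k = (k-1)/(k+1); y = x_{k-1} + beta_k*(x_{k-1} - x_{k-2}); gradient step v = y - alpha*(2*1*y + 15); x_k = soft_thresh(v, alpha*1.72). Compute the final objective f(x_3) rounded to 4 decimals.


FISTA on f(x) = 1*x^2 + 15*x + 1.72*|x|
L = 2, alpha = 0.3243
Iteration 1: beta = 0.0, y = -1.2786 + 0.0*(-1.2786 + 1.2786) = -1.2786
  grad(y) = 12.4428, v = y - alpha*grad = -5.3138
  prox(v) = soft_thresh(-5.3138, 0.5578) = -4.756
Iteration 2: beta = 0.3333, y = -4.756 + 0.3333*(-4.756 + 1.2786) = -5.9151
  grad(y) = 3.1697, v = y - alpha*grad = -6.9431
  prox(v) = soft_thresh(-6.9431, 0.5578) = -6.3853
Iteration 3: beta = 0.5, y = -6.3853 + 0.5*(-6.3853 + 4.756) = -7.1999
  grad(y) = 0.6002, v = y - alpha*grad = -7.3946
  prox(v) = soft_thresh(-7.3946, 0.5578) = -6.8368
f(x_3) = 1*(-6.8368)^2 + 15*(-6.8368) + 1.72*|-6.8368| = -44.0509


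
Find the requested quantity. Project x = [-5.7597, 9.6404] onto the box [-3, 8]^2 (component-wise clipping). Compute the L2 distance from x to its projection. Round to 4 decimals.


Project each component onto [-3, 8].
clip(-5.7597) = -3.0, clip(9.6404) = 8.0
Projection = [-3.0, 8.0]
Squared diffs: [7.6159, 2.6909]
Distance = sqrt(10.3068) = 3.2104


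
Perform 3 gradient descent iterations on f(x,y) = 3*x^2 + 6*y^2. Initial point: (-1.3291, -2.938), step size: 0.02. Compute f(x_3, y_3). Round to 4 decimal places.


Gradient descent on f(x,y) = 3*x^2 + 6*y^2.
Starting point: (-1.3291, -2.938), alpha = 0.02
Step 1: grad_x = 2*3*-1.3291 = -7.9746, grad_y = 2*6*-2.938 = -35.256
  x_1 = -1.3291 - 0.02*-7.9746 = -1.1696
  y_1 = -2.938 - 0.02*-35.256 = -2.2329
Step 2: grad_x = 2*3*-1.1696 = -7.0176, grad_y = 2*6*-2.2329 = -26.7946
  x_2 = -1.1696 - 0.02*-7.0176 = -1.0293
  y_2 = -2.2329 - 0.02*-26.7946 = -1.697
Step 3: grad_x = 2*3*-1.0293 = -6.1755, grad_y = 2*6*-1.697 = -20.3639
  x_3 = -1.0293 - 0.02*-6.1755 = -0.9057
  y_3 = -1.697 - 0.02*-20.3639 = -1.2897
f(-0.9057, -1.2897) = 3*(-0.9057)^2 + 6*(-1.2897)^2 = 12.4413


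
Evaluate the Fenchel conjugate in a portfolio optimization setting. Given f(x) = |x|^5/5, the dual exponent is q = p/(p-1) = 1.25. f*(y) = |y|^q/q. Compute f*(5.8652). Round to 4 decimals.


The conjugate exponent q satisfies 1/p + 1/q = 1.
p = 5, so q = 5/(5 - 1) = 1.25
|y|^q = 5.8652^1.25 = 9.1275
f*(5.8652) = 9.1275 / 1.25 = 7.302


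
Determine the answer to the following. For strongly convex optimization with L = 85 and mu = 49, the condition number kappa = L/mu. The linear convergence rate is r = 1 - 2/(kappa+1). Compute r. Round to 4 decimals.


Step 1: Compute the condition number.
kappa = L/mu = 85/49 = 1.7347
Step 2: Compute the convergence rate.
r = 1 - 2/(kappa + 1) = 1 - 2*mu/(L + mu) = (L - mu)/(L + mu) = 36/134 = 0.2687


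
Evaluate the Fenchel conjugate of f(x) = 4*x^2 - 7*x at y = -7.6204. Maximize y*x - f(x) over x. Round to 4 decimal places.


f*(y) = sup_x {y*x - a*x^2 - b*x} = sup_x {(y-b)*x - a*x^2}
FOC: (y - b) - 2a*x = 0 => x* = (y - b)/(2a)
x* = (-7.6204 + 7)/(2*4) = -0.0776
f*(-7.6204) = (y-b)^2/(4a) = (-7.6204 + 7)^2/(4*4)
= 0.3849/16 = 0.0241


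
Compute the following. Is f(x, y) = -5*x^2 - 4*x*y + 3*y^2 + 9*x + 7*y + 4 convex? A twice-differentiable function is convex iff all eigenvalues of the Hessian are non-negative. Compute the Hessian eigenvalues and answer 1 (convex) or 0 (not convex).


The Hessian of f(x,y) = -5*x^2 - 4*x*y + 3*y^2 + 9*x + 7*y + 4 is:
H = [[-10, -4], [-4, 6]]
Trace = -10 + 6 = -4
Determinant = -10*6 - (-4)^2 = -76
Discriminant = (-4)^2 - 4*-76 = 320.0
Eigenvalues: lambda_1 = -10.9443, lambda_2 = 6.9443
The function is not convex.

0


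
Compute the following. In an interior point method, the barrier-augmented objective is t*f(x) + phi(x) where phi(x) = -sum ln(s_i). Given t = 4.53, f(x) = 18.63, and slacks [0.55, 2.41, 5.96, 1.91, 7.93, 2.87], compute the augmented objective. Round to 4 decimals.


Step 1: Compute log-barrier.
ln values: [-0.5978, 0.8796, 1.7851, 0.6471, 2.0707, 1.0543]
phi = -(-0.5978 + 0.8796 + 1.7851 + 0.6471 + 2.0707 + 1.0543) = -5.8389
Step 2: Compute augmented objective.
t*f(x) = 4.53*18.63 = 84.3939
Total = 84.3939 - 5.8389 = 78.555


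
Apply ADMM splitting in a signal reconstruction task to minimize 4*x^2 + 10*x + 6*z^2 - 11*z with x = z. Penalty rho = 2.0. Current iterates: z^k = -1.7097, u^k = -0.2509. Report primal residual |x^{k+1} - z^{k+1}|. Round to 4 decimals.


ADMM iteration with rho = 2.0, z^k = -1.7097, u^k = -0.2509
Step 1: x-update.
Minimize 4*x^2 + 10*x + (2.0/2)*(x + 1.7097 - 0.2509)^2
FOC: (2*4 + 2.0)*x = -10 + 2.0*(-1.7097 + 0.2509)
x^{k+1} = -1.2918
Step 2: z-update.
Minimize 6*z^2 - 11*z + (2.0/2)*(-1.2918 - z - 0.2509)^2
FOC: (2*6 + 2.0)*z = 11 + 2.0*(-1.2918 - 0.2509)
z^{k+1} = 0.5653
Step 3: u-update.
u^{k+1} = -0.2509 - 1.2918 - 0.5653 = -2.108
Step 4: Primal residual = |-1.2918 - 0.5653| = 1.8571


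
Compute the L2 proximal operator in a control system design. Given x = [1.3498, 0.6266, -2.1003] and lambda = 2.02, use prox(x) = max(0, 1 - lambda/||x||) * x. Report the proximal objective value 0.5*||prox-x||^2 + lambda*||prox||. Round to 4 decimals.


Step 1: Compute ||x||.
||x|| = 2.5741
Step 2: Compute scaling factor.
scale = max(0, 1 - 2.02/2.5741) = 0.2153
Step 3: prox(x) = [0.2905, 0.1349, -0.4521]
||prox(x)|| = 0.5541
Step 4: Proximal objective.
0.5*||prox-x||^2 = 2.0402
lambda*||prox|| = 1.1193
Total = 3.1594


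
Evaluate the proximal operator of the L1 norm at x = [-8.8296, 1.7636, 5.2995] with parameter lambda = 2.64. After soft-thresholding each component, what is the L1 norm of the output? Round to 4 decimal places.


Soft-thresholding with lambda = 2.64:
prox(-8.8296) = sign(-8.8296)*max(|-8.8296| - 2.64, 0) = -6.1896
prox(1.7636) = sign(1.7636)*max(|1.7636| - 2.64, 0) = 0.0
prox(5.2995) = sign(5.2995)*max(|5.2995| - 2.64, 0) = 2.6595
prox(x) = [-6.1896, 0.0, 2.6595]
||prox(x)||_1 = 6.1896 + 0.0 + 2.6595 = 8.8491


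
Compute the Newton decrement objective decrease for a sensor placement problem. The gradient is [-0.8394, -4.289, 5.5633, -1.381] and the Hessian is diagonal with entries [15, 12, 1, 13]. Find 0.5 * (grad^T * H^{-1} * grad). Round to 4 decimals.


Step 1: H is diagonal, so H^(-1) * g = [-0.056, -0.3574, 5.5633, -0.1062].
Step 2: g^T H^(-1) g = sum_i g_i^2 / H_ii
  = (-0.8394)^2/15 + (-4.289)^2/12 + (5.5633)^2/1 + (-1.381)^2/13
  = 0.047 + 1.533 + 30.9503 + 0.1467 = 32.6769
Step 3: Objective decrease = 0.5 * g^T H^(-1) g = 16.3385


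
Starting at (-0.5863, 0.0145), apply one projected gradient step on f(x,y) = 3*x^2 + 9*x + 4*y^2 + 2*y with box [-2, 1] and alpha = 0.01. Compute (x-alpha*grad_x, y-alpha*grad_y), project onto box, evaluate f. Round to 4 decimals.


Step 1: Compute gradient at (-0.5863, 0.0145).
grad_x = 2*3*-0.5863 + 9 = 5.4822
grad_y = 2*4*0.0145 + 2 = 2.116
Step 2: Gradient step.
x_raw = -0.5863 - 0.01*5.4822 = -0.6411
y_raw = 0.0145 - 0.01*2.116 = -0.0067
Step 3: Project onto [-2, 1].
x_proj = clip(-0.6411) = -0.6411
y_proj = clip(-0.0067) = -0.0067
Step 4: Evaluate f.
f(-0.6411, -0.0067) = -4.5501
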